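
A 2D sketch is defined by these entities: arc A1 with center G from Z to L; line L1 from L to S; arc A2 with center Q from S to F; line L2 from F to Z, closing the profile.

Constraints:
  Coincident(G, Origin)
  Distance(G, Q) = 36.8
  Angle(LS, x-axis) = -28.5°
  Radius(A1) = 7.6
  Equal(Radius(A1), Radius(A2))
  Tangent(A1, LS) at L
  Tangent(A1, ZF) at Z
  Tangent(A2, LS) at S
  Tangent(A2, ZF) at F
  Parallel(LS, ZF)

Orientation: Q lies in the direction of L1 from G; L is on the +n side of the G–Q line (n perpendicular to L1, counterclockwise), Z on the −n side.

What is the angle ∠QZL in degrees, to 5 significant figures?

78.331°

G is at the origin and Q lies 36.8 along u from G, so Q = 36.8·u = (32.340, -17.559). Tangency of A1 to both parallel lines with radius 7.6 puts L and Z at G ± 7.6·n: L = (3.6264, 6.6790), Z = (-3.6264, -6.6790). Then cos ∠QZL = ZQ·ZL / (|ZQ||ZL|), giving 78.331°.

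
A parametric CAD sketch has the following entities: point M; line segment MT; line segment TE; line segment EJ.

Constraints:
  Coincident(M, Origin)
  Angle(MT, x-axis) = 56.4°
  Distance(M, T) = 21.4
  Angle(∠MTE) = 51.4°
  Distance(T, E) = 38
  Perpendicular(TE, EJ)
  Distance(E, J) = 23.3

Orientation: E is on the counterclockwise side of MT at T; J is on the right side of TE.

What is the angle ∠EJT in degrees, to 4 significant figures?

58.49°

M is at the origin; MT runs at 56.4° with length 21.4, so T = 21.4·(cos 56.4°, sin 56.4°) = (11.84, 17.82). ∠MTE = 51.4°, so TE runs at 56.4° + (180° − 51.4°) = 185.0° from the x-axis; with |TE| = 38.0, E = T + 38.0·(cos 185.0°, sin 185.0°) = (-26.01, 14.51). The perpendicularity gives EJ at right angles to TE; with |EJ| = 23.3 on the right of TE, J = E + 23.3·(-0.08716, 0.9962) = (-28.04, 37.72). Then cos ∠EJT = JE·JT / (|JE||JT|), giving 58.49°.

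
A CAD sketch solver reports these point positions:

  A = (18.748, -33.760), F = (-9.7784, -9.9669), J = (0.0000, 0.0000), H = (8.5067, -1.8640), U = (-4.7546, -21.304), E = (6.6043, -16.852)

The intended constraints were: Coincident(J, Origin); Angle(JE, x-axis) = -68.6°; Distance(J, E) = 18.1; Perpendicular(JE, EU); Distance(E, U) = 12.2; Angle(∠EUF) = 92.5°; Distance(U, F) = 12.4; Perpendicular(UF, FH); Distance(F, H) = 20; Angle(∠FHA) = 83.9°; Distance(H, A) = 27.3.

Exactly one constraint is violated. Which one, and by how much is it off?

Distance(H, A) = 27.3 — off by 6.20.

J = (0.00, 0.00) ✓; JE at -68.60° ✓; |JE| = 18.10 ✓; ∠(JE, EU) = 90.00° ✓; |EU| = 12.20 ✓; ∠EUF = 92.50° ✓; |UF| = 12.40 ✓; ∠(UF, FH) = 90.00° ✓; |FH| = 20.00 ✓; ∠FHA = 83.90° ✓; |HA| = 33.50 ✗.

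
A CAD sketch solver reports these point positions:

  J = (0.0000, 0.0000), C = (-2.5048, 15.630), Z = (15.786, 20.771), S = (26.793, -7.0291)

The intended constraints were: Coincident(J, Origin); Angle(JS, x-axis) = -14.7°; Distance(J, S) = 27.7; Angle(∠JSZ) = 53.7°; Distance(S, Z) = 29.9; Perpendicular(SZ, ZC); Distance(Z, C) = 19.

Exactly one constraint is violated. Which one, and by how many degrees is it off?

Perpendicular(SZ, ZC) — off by 5.90°.

J = (0.00, 0.00) ✓; JS at -14.70° ✓; |JS| = 27.70 ✓; ∠JSZ = 53.70° ✓; |SZ| = 29.90 ✓; ∠(SZ, ZC) = 84.10° ✗; |ZC| = 19.00 ✓.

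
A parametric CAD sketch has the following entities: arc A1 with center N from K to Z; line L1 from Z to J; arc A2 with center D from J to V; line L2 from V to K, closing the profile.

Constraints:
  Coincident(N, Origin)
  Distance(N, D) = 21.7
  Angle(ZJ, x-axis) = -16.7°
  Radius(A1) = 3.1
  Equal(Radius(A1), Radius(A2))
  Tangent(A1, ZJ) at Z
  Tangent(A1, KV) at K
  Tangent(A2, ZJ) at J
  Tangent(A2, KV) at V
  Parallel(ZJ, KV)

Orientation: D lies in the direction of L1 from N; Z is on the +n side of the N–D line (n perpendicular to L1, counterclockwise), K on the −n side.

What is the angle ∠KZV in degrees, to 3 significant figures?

74.1°

Tangency of A1 to both parallel lines with radius 3.1 puts Z and K at N ± 3.1·n: Z = (0.891, 2.97), K = (-0.891, -2.97). Equal radii place J and V the same way about D: J = D + 3.1·n = (21.7, -3.27), V = D − 3.1·n = (19.9, -9.20). Then cos ∠KZV = ZK·ZV / (|ZK||ZV|), giving 74.1°.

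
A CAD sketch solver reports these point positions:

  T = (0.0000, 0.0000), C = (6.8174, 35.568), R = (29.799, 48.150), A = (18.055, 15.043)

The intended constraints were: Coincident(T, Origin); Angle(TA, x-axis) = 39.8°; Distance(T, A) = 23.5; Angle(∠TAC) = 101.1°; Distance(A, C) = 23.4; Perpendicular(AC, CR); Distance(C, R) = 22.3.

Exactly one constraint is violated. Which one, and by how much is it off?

Distance(C, R) = 22.3 — off by 3.90.

T = (0.00, 0.00) ✓; TA at 39.80° ✓; |TA| = 23.50 ✓; ∠TAC = 101.1° ✓; |AC| = 23.40 ✓; ∠(AC, CR) = 90.00° ✓; |CR| = 26.20 ✗.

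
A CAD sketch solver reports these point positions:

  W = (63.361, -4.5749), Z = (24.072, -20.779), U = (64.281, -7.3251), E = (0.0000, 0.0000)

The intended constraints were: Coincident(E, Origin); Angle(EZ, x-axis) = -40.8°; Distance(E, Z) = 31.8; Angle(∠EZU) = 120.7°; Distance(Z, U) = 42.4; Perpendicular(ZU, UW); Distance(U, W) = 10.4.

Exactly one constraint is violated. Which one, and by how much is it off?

Distance(U, W) = 10.4 — off by 7.50.

E = (0.00, 0.00) ✓; EZ at -40.80° ✓; |EZ| = 31.80 ✓; ∠EZU = 120.7° ✓; |ZU| = 42.40 ✓; ∠(ZU, UW) = 90.00° ✓; |UW| = 2.900 ✗.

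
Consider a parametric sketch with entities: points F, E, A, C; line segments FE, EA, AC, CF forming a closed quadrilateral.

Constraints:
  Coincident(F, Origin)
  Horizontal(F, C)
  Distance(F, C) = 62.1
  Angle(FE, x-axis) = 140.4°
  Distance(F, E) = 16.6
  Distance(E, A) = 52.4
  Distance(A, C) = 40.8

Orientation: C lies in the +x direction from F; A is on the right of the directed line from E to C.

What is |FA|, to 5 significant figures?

35.802

F is at the origin; FC is horizontal with |FC| = 62.1 and C in +x, so C = (62.1, 0). FE runs at 140.4° with |FE| = 16.6, so E = (-12.791, 10.581). A is determined by |EA| = 52.4 and |AC| = 40.8 together: it lies at the intersection of circle(E, 52.4) and circle(C, 40.8). With |EC| = 75.634, the foot of the radical line on EC is 44.964 from E and the perpendicular offset is √(52.4² − 44.964²) = 26.907. Taking the right-of-EC solution: A = (27.967, -22.352).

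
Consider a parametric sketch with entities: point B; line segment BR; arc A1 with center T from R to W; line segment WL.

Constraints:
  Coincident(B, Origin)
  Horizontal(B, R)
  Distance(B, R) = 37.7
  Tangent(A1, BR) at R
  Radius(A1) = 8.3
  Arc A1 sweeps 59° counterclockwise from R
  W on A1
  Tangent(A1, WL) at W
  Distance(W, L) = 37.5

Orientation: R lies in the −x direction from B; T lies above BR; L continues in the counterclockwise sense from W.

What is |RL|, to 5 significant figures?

44.796

B is at the origin; B and R share the same y with |BR| = 37.7 and R on the −x side, so R = (-37.700, 0.0000). The tangent condition forces TR to be normal to BR, so T = R + (0, 8.3) = (-37.700, 8.3000). On A1, R sits at bearing -90° from T; a 59° counterclockwise sweep puts W at bearing -31°, so W = T + 8.3·(cos -31°, sin -31°) = (-30.586, 4.0252). The tangent condition forces TW to be normal to WL, so WL runs along (−sin -31°, cos -31°); with |WL| = 37.5, L = (-11.272, 36.169). Then |RL| = |L − R| = 44.796.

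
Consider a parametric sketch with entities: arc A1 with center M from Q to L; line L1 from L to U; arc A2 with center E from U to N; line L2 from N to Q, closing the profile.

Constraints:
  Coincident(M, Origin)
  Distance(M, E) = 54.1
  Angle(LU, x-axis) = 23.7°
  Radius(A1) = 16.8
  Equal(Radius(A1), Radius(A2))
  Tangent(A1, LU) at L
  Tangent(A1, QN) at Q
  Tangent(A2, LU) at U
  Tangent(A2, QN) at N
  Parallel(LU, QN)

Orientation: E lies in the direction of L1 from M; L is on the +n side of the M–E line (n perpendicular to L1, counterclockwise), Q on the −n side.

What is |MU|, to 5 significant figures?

56.648

The slot axis is L1's direction at 23.7°, so u = (cos 23.7°, sin 23.7°) = (0.91566, 0.40195) and n = (−sin 23.7°, cos 23.7°) = (-0.40195, 0.91566). M is at the origin and E lies 54.1 along u from M, so E = 54.1·u = (49.537, 21.745). Tangency of A1 to both parallel lines with radius 16.8 puts L and Q at M ± 16.8·n: L = (-6.7527, 15.383), Q = (6.7527, -15.383). Equal radii place U and N the same way about E: U = E + 16.8·n = (42.785, 37.129), N = E − 16.8·n = (56.290, 6.3622). Then |MU| = |U − M| = 56.648.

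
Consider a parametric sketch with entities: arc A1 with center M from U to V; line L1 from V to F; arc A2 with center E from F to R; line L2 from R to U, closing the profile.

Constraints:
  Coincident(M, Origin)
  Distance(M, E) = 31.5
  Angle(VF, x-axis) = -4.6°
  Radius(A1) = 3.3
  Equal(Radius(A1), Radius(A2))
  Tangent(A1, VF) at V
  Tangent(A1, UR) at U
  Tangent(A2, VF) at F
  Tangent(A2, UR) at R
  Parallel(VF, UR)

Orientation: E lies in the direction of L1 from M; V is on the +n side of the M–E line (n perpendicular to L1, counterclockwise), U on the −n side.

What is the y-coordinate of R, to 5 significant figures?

-5.8156

Tangency of A1 to both parallel lines with radius 3.3 puts V and U at M ± 3.3·n: V = (0.26466, 3.2894), U = (-0.26466, -3.2894). Equal radii place F and R the same way about E: F = E + 3.3·n = (31.663, 0.76310), R = E − 3.3·n = (31.134, -5.8156). So R.y = -5.8156.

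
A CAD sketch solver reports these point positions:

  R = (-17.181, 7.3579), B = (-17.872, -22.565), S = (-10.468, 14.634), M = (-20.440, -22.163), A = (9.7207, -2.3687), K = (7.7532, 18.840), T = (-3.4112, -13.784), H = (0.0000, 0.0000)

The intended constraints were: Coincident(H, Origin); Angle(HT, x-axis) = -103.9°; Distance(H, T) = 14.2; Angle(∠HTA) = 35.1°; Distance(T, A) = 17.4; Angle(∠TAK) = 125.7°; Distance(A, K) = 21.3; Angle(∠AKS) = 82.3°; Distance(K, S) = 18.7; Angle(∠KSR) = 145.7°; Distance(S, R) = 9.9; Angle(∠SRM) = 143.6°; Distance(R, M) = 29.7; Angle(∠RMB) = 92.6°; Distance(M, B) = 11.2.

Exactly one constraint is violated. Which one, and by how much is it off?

Distance(M, B) = 11.2 — off by 8.60.

H = (0.00, 0.00) ✓; HT at -103.9° ✓; |HT| = 14.20 ✓; ∠HTA = 35.10° ✓; |TA| = 17.40 ✓; ∠TAK = 125.7° ✓; |AK| = 21.30 ✓; ∠AKS = 82.30° ✓; |KS| = 18.70 ✓; ∠KSR = 145.7° ✓; |SR| = 9.900 ✓; ∠SRM = 143.6° ✓; |RM| = 29.70 ✓; ∠RMB = 92.60° ✓; |MB| = 2.599 ✗.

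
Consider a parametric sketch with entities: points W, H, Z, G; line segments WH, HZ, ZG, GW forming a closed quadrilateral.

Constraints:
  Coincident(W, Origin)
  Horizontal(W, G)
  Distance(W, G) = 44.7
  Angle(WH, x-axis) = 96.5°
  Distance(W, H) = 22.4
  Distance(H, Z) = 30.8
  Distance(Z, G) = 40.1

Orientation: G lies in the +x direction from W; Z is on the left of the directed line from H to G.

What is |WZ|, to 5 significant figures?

43.396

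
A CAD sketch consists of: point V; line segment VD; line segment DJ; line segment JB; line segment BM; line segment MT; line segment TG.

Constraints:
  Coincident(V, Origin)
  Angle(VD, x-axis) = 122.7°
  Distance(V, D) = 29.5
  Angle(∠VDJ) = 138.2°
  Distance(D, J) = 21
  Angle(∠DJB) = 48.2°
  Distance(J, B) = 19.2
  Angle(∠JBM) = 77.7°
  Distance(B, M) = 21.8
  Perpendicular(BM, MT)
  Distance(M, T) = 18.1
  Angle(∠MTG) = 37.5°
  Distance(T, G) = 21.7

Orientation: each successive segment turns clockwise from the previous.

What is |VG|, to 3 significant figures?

28.9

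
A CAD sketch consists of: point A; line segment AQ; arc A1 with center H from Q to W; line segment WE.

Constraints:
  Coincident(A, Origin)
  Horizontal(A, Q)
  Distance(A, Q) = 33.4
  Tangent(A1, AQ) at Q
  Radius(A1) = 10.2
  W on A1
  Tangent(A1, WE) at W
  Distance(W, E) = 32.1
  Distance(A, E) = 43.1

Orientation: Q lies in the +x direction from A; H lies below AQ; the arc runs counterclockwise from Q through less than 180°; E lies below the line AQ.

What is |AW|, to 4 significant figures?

24.79

A is at the origin; A and Q share the same y with |AQ| = 33.4 and Q on the +x side, so Q = (33.40, 0.000). Tangency of A1 to AQ means the radius HQ is perpendicular to AQ, so H = Q + (0, -10.2) = (33.40, -10.20). Since HW ⟂ WE (tangency), |HE| = √(10.2² + 32.1²) = 33.68 regardless of where W sits on A1. So E lies on both circle(A, 43.1) and circle(H, 33.68); the below-AQ intersection is E = (16.99, -39.61). W is the foot of the tangent from E: W = (23.41, -8.160).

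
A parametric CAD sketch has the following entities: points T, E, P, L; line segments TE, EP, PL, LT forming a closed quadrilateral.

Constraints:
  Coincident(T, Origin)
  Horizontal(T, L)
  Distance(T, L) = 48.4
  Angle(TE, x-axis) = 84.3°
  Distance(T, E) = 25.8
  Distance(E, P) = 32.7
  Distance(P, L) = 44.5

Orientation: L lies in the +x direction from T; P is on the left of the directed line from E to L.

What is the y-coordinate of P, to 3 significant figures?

41.1

Checks: |EP| = 32.70 ✓; |PL| = 44.50 ✓.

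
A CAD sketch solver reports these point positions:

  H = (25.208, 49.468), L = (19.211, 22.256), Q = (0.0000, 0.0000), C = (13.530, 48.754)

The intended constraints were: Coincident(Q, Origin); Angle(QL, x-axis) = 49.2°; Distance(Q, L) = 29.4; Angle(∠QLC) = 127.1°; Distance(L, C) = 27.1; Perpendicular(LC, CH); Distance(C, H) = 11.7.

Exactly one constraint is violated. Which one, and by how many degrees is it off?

Perpendicular(LC, CH) — off by 8.60°.

Q = (0.00, 0.00) ✓; QL at 49.20° ✓; |QL| = 29.40 ✓; ∠QLC = 127.1° ✓; |LC| = 27.10 ✓; ∠(LC, CH) = 98.60° ✗; |CH| = 11.70 ✓.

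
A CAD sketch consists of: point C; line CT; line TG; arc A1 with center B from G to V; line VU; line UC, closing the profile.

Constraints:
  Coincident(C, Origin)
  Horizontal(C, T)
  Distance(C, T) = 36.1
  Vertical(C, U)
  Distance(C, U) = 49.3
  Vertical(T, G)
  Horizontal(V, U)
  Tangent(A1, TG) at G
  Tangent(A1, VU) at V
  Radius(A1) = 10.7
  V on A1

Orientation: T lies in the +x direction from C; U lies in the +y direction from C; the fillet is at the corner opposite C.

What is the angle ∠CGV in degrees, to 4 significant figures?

91.92°

C is at the origin; CT is horizontal with |CT| = 36.1 and T on the +x side, so T = (36.10, 0.000). C and U share the same x with |CU| = 49.3 and U on the +y side, so U = (0.000, 49.30). The virtual corner opposite C is at (36.10, 49.30). Since A1 is tangent to TG there, BG ⟂ TG and tangency of A1 to VU means the radius BV is perpendicular to VU, with radius 10.7, so the center B sits 10.7 in from both sides at B = (25.40, 38.60). That places the tangent points at G = (36.10, 38.60) on TG and V = (25.40, 49.30) on VU. Then cos ∠CGV = GC·GV / (|GC||GV|), giving 91.92°.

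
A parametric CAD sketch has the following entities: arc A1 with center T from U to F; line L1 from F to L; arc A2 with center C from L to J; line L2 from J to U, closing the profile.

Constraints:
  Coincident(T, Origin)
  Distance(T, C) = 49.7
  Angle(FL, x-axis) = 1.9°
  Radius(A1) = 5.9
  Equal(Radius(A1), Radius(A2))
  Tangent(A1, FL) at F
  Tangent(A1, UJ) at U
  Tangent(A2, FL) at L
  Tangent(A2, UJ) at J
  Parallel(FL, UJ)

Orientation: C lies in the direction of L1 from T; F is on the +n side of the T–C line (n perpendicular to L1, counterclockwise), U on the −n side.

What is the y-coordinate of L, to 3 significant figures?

7.54

Tangency of A1 to both parallel lines with radius 5.9 puts F and U at T ± 5.9·n: F = (-0.196, 5.90), U = (0.196, -5.90). Equal radii place L and J the same way about C: L = C + 5.9·n = (49.5, 7.54), J = C − 5.9·n = (49.9, -4.25). So L.y = 7.54.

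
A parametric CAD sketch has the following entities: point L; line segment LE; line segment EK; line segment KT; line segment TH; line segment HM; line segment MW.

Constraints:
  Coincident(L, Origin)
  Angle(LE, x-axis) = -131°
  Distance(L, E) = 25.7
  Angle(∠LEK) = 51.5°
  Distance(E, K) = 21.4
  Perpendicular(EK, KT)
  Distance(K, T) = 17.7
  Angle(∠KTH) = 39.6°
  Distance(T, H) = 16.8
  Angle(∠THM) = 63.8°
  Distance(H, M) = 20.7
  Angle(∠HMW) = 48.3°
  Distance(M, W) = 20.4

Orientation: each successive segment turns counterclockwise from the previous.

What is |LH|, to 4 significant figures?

16.25

L is at the origin; LE runs at -131.0° with length 25.7, so E = (-16.86, -19.40). ∠LEK = 51.5° gives EK at -2.500° from the x-axis; with |EK| = 21.4, K = (4.519, -20.33). EK ⟂ KT, so KT runs at 87.50°; with |KT| = 17.7, T = (5.291, -2.646). ∠KTH = 39.6° gives TH at -132.1° from the x-axis; with |TH| = 16.8, H = (-5.972, -15.11). Then |LH| = |H − L| = 16.25.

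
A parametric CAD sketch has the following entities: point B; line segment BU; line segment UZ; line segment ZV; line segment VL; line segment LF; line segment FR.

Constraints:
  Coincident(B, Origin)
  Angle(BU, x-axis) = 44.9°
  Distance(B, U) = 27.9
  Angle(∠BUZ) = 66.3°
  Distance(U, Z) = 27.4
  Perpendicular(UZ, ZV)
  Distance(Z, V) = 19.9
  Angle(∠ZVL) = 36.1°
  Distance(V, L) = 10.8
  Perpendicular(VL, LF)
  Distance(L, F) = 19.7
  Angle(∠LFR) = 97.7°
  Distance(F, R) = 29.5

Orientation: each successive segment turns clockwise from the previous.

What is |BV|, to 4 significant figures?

17.14

B is at the origin; BU runs at 44.9° with length 27.9, so U = (19.76, 19.69). ∠BUZ = 66.3° gives UZ at -68.80° from the x-axis; with |UZ| = 27.4, Z = (29.67, -5.852). UZ is perpendicular to ZV, so ZV runs at -158.8°; with |ZV| = 19.9, V = (11.12, -13.05). Then |BV| = |V − B| = 17.14.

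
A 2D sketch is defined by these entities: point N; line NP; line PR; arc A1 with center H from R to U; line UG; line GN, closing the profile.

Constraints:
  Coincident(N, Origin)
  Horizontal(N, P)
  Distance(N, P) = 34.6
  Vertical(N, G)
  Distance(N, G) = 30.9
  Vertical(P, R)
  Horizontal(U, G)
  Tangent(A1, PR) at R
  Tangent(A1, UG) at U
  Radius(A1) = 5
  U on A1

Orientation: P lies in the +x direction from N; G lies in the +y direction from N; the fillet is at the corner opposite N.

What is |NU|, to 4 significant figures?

42.79

The virtual corner opposite N is at (34.60, 30.90). A1 meets PR tangentially, so HR is at right angles to PR and since A1 is tangent to UG there, HU ⟂ UG, with radius 5.0, so the center H sits 5.0 in from both sides at H = (29.60, 25.90). That places the tangent points at R = (34.60, 25.90) on PR and U = (29.60, 30.90) on UG. Then |NU| = |U − N| = 42.79.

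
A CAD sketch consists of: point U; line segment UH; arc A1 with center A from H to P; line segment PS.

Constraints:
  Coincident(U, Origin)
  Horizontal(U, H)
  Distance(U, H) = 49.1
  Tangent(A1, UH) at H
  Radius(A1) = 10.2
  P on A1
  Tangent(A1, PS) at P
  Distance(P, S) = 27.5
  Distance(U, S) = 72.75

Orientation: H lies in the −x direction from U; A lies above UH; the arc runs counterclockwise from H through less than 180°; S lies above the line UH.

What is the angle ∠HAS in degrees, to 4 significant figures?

151.1°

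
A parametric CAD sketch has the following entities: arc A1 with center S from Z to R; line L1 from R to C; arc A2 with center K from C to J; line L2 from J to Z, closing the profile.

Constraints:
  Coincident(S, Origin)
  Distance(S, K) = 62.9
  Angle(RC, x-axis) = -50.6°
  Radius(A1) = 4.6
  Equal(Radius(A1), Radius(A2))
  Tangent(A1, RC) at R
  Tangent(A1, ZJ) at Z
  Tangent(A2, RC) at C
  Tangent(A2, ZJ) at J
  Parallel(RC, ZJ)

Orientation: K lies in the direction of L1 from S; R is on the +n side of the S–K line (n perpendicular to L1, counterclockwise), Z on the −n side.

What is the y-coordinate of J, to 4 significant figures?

-51.52

The slot axis is L1's direction at -50.6°, so u = (cos -50.6°, sin -50.6°) = (0.6347, -0.7727) and n = (−sin -50.6°, cos -50.6°) = (0.7727, 0.6347). S is at the origin and K lies 62.9 along u from S, so K = 62.9·u = (39.92, -48.60). Tangency of A1 to both parallel lines with radius 4.6 puts R and Z at S ± 4.6·n: R = (3.555, 2.920), Z = (-3.555, -2.920). Equal radii place C and J the same way about K: C = K + 4.6·n = (43.48, -45.69), J = K − 4.6·n = (36.37, -51.52). So J.y = -51.52.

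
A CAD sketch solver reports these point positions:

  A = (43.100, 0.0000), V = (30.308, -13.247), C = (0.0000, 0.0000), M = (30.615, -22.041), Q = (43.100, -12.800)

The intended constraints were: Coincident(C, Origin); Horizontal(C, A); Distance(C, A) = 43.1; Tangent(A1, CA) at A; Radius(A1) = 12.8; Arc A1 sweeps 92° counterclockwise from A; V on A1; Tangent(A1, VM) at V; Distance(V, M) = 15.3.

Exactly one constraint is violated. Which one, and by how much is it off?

Distance(V, M) = 15.3 — off by 6.50.

C = (0.00, 0.00) ✓; C.y = 0.00, A.y = 0.00 ✓; |CA| = 43.10 ✓; ∠(QA, AC) = 90.00° ✓; |QA| = 12.80 ✓; bearing(Q→V) − bearing(Q→A) = 92.00° ✓; |QV| = 12.80 ✓; ∠(QV, VM) = 90.00° ✓; |VM| = 8.799 ✗.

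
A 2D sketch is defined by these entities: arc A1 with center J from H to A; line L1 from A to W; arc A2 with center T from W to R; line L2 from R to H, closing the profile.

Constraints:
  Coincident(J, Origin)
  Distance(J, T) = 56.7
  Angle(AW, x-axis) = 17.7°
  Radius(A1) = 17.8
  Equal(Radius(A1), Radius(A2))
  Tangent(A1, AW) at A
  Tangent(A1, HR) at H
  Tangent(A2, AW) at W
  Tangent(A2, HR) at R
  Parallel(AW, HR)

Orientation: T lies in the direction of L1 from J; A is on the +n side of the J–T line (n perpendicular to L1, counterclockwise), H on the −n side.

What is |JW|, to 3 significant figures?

59.4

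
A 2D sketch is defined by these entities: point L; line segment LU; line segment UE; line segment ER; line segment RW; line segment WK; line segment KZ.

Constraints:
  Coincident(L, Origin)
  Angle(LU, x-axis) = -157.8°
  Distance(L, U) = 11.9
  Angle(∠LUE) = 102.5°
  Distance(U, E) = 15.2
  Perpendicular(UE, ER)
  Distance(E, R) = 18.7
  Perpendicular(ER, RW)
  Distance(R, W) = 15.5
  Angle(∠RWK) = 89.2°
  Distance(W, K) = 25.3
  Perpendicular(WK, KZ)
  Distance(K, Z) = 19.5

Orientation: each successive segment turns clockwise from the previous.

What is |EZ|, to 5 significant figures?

7.6774

L is at the origin; LU runs at -157.8° with length 11.9, so U = (-11.018, -4.4963). ∠LUE = 102.5° gives UE at 124.70° from the x-axis; with |UE| = 15.2, E = (-19.671, 8.0003). UE is perpendicular to ER, so ER runs at 34.700°; with |ER| = 18.7, R = (-4.2968, 18.646). ER is perpendicular to RW, so RW runs at -55.300°; with |RW| = 15.5, W = (4.5270, 5.9026). ∠RWK = 89.2° gives WK at -146.10° from the x-axis; with |WK| = 25.3, K = (-16.472, -8.2084). WK ⟂ KZ, so KZ runs at 123.90°; with |KZ| = 19.5, Z = (-27.348, 7.9769). Then |EZ| = |Z − E| = 7.6774.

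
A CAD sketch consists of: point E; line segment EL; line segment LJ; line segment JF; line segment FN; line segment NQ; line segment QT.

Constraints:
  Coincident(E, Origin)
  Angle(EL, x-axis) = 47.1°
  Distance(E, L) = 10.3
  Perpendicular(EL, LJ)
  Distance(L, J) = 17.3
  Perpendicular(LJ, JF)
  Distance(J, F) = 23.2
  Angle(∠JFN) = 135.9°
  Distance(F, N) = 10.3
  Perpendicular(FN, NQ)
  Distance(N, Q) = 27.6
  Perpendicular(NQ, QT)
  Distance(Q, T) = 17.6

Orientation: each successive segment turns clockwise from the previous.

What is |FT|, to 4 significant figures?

28.55

E is at the origin; EL runs at 47.1° with length 10.3, so L = (7.011, 7.545). The perpendicularity gives LJ at right angles to EL, so LJ runs at -42.90°; with |LJ| = 17.3, J = (19.68, -4.231). The perpendicularity gives JF at right angles to LJ, so JF runs at -132.9°; with |JF| = 23.2, F = (3.892, -21.23). ∠JFN = 135.9° gives FN at -177.0° from the x-axis; with |FN| = 10.3, N = (-6.394, -21.77). FN ⟂ NQ, so NQ runs at 93.00°; with |NQ| = 27.6, Q = (-7.839, 5.797). NQ ⟂ QT, so QT runs at 3.000°; with |QT| = 17.6, T = (9.737, 6.718). Then |FT| = |T − F| = 28.55.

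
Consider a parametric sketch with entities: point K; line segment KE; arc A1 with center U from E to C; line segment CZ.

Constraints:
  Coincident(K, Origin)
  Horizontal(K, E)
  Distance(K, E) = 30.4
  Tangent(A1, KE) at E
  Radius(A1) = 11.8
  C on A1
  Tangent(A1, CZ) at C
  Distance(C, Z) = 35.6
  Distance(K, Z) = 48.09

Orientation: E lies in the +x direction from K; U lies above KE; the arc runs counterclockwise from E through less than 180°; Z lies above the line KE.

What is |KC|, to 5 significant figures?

43.773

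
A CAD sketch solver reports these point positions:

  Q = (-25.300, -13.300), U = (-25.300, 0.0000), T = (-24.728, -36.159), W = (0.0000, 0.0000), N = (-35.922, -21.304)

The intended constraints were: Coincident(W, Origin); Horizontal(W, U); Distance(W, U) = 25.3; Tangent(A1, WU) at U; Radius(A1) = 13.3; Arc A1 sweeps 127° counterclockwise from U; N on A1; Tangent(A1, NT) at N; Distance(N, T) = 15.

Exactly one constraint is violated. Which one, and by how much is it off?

Distance(N, T) = 15 — off by 3.60.

W = (0.00, 0.00) ✓; W.y = 0.00, U.y = 0.00 ✓; |WU| = 25.30 ✓; ∠(QU, UW) = 90.00° ✓; |QU| = 13.30 ✓; bearing(Q→N) − bearing(Q→U) = 127.0° ✓; |QN| = 13.30 ✓; ∠(QN, NT) = 90.00° ✓; |NT| = 18.60 ✗.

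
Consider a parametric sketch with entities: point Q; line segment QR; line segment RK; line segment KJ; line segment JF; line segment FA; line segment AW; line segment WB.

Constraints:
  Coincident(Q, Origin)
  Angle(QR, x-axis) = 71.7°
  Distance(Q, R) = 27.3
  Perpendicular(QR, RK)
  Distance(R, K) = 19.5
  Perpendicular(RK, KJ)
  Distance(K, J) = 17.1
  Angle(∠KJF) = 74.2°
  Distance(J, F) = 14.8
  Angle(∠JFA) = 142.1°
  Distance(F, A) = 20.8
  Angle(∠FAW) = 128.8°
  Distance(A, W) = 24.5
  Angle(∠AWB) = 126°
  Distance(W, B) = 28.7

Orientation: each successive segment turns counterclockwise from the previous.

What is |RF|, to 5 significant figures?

14.089

RK ⟂ KJ, so KJ runs at -108.30°; with |KJ| = 17.1, J = (-15.311, 15.807). ∠KJF = 74.2° gives JF at -2.5000° from the x-axis; with |JF| = 14.8, F = (-0.52516, 15.161). Then |RF| = |F − R| = 14.089.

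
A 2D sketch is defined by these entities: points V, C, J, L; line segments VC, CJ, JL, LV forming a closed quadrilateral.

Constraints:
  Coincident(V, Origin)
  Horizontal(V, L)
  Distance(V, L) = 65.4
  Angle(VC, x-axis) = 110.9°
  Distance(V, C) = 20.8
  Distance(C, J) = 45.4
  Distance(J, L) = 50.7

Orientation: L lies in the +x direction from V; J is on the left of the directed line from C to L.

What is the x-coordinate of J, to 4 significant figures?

33.39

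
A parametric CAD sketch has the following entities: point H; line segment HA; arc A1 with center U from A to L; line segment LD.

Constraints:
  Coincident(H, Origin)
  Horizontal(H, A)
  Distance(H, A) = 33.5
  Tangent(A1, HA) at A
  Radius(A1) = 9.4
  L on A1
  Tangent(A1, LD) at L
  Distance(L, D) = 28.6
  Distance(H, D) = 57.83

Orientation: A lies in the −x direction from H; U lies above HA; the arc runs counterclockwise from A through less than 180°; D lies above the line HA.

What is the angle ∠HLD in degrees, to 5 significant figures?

158.63°

Checks: |HA| = 33.50 ✓; |UL| = 9.400 ✓; ∠(UL, LD) = 90.00° ✓; |LD| = 28.60 ✓; |HD| = 57.83 ✓.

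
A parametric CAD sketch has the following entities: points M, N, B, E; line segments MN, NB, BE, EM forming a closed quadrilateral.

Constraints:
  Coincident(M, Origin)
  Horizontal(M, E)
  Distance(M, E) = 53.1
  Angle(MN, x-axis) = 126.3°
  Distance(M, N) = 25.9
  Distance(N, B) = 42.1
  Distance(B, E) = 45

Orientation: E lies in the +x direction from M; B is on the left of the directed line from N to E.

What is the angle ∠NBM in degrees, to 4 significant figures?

35.68°

Checks: |NB| = 42.10 ✓; |BE| = 45.00 ✓.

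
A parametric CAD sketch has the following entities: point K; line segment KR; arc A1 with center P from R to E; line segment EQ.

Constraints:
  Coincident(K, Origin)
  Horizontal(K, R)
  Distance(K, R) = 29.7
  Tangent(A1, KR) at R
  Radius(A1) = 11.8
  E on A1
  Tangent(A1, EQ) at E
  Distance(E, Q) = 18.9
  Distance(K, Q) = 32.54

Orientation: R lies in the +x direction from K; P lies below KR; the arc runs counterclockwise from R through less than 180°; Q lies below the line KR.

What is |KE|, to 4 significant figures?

20.65

Checks: |PE| = 11.80 ✓; ∠(PE, EQ) = 90.00° ✓; |EQ| = 18.90 ✓; |KQ| = 32.54 ✓.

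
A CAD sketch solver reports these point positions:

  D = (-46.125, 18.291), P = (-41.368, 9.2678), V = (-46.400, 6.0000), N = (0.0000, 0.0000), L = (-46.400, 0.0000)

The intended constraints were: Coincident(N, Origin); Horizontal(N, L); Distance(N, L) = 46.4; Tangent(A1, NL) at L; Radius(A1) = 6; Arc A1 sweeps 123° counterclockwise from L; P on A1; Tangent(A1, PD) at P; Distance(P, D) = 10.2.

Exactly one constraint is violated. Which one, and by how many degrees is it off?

Tangent(A1, PD) at P — off by 5.20°.

N = (0.00, 0.00) ✓; N.y = 0.00, L.y = 0.00 ✓; |NL| = 46.40 ✓; ∠(VL, LN) = 90.00° ✓; |VL| = 6.000 ✓; bearing(V→P) − bearing(V→L) = 123.0° ✓; |VP| = 6.000 ✓; ∠(VP, PD) = 95.20° ✗; |PD| = 10.20 ✓.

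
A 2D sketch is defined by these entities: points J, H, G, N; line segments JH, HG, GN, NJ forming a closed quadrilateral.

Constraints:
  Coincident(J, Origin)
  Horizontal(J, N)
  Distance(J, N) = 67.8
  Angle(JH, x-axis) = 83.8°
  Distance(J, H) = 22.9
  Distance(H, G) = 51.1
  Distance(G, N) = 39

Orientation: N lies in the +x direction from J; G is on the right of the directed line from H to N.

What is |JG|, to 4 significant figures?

37.81

J is at the origin; JN is horizontal with |JN| = 67.8 and N in +x, so N = (67.8, 0). JH runs at 83.8° with |JH| = 22.9, so H = (2.473, 22.77). G is determined by |HG| = 51.1 and |GN| = 39.0 together: it lies at the intersection of circle(H, 51.1) and circle(N, 39.0). With |HN| = 69.18, the foot of the radical line on HN is 42.47 from H and the perpendicular offset is √(51.1² − 42.47²) = 28.42. Taking the right-of-HN solution: G = (33.23, -18.04).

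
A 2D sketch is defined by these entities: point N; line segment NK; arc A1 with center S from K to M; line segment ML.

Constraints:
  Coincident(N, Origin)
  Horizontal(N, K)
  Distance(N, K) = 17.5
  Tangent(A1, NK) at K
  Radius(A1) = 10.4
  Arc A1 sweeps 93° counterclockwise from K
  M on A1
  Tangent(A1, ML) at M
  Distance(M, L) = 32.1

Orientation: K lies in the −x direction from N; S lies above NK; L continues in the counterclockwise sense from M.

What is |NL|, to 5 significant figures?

43.890

N is at the origin; N and K share the same y with |NK| = 17.5 and K on the −x side, so K = (-17.500, 0.0000). A1 meets NK tangentially, so SK is at right angles to NK, so S = K + (0, 10.4) = (-17.500, 10.400). On A1, K sits at bearing -90° from S; a 93° counterclockwise sweep puts M at bearing 3°, so M = S + 10.4·(cos 3°, sin 3°) = (-7.1143, 10.944). Since A1 is tangent to ML there, SM ⟂ ML, so ML runs along (−sin 3°, cos 3°); with |ML| = 32.1, L = (-8.7942, 43.000). Then |NL| = |L − N| = 43.890.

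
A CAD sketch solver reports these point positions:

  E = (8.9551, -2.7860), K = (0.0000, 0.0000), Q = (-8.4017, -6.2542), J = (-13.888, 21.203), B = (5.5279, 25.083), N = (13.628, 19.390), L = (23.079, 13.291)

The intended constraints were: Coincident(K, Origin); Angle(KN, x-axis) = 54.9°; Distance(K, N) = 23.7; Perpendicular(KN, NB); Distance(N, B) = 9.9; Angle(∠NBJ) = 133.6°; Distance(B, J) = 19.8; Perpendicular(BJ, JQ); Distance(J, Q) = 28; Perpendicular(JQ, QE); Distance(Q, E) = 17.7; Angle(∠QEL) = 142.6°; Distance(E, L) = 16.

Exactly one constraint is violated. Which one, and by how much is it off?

Distance(E, L) = 16 — off by 5.40.

K = (0.00, 0.00) ✓; KN at 54.90° ✓; |KN| = 23.70 ✓; ∠(KN, NB) = 90.00° ✓; |NB| = 9.901 ✓; ∠NBJ = 133.6° ✓; |BJ| = 19.80 ✓; ∠(BJ, JQ) = 90.00° ✓; |JQ| = 28.00 ✓; ∠(JQ, QE) = 90.00° ✓; |QE| = 17.70 ✓; ∠QEL = 142.6° ✓; |EL| = 21.40 ✗.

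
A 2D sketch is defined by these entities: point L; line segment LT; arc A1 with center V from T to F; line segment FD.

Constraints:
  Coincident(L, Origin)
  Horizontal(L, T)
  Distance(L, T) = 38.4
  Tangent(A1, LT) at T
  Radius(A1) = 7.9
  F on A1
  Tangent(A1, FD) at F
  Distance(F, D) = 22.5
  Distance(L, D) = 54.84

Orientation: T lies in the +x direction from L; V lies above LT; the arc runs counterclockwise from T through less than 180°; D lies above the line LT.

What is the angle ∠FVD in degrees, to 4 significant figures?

70.65°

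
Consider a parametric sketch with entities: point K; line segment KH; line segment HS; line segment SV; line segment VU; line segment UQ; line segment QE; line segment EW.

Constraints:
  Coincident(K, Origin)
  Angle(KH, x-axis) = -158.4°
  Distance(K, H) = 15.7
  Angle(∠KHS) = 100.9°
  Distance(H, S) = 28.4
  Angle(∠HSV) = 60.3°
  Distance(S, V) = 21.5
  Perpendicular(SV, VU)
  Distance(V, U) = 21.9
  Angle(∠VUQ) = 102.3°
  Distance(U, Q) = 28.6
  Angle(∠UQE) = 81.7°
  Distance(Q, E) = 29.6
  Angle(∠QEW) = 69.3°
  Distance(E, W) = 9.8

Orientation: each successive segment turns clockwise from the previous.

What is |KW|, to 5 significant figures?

33.512

K is at the origin; KH runs at -158.4° with length 15.7, so H = (-14.597, -5.7796). ∠KHS = 100.9° gives HS at 122.50° from the x-axis; with |HS| = 28.4, S = (-29.857, 18.173). ∠HSV = 60.3° gives SV at 2.8000° from the x-axis; with |SV| = 21.5, V = (-8.3825, 19.223). SV is perpendicular to VU, so VU runs at -87.200°; with |VU| = 21.9, U = (-7.3127, -2.6508). ∠VUQ = 102.3° gives UQ at -164.90° from the x-axis; with |UQ| = 28.6, Q = (-34.925, -10.101). ∠UQE = 81.7° gives QE at 96.800° from the x-axis; with |QE| = 29.6, E = (-38.430, 19.291). ∠QEW = 69.3° gives EW at -13.900° from the x-axis; with |EW| = 9.8, W = (-28.917, 16.936). Then |KW| = |W − K| = 33.512.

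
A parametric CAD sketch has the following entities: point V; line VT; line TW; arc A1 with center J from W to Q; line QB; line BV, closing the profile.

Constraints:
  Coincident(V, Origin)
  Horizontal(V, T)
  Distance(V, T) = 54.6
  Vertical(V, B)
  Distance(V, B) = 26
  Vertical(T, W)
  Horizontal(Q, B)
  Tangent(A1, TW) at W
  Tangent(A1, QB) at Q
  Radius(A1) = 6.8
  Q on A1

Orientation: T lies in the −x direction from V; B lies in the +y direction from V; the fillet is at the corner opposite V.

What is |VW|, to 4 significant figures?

57.88

The virtual corner opposite V is at (-54.60, 26.00). A1 meets TW tangentially, so JW is at right angles to TW and the tangent condition forces JQ to be normal to QB, with radius 6.8, so the center J sits 6.8 in from both sides at J = (-47.80, 19.20). That places the tangent points at W = (-54.60, 19.20) on TW and Q = (-47.80, 26.00) on QB. Then |VW| = |W − V| = 57.88.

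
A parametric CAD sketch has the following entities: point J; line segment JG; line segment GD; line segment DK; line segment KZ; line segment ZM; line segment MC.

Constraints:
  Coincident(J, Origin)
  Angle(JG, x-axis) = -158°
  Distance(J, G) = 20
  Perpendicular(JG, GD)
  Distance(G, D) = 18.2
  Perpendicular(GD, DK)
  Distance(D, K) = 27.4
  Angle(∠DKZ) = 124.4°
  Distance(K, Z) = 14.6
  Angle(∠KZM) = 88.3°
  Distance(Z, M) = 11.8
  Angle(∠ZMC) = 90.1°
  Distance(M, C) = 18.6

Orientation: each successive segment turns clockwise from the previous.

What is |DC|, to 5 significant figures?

15.889

J is at the origin; JG runs at -158.0° with length 20.0, so G = (-18.544, -7.4921). JG ⟂ GD, so GD runs at 112.00°; with |GD| = 18.2, D = (-25.362, 9.3826). GD ⟂ DK, so DK runs at 22.000°; with |DK| = 27.4, K = (0.043321, 19.647). ∠DKZ = 124.4° gives KZ at -33.600° from the x-axis; with |KZ| = 14.6, Z = (12.204, 11.567). ∠KZM = 88.3° gives ZM at -125.30° from the x-axis; with |ZM| = 11.8, M = (5.3853, 1.9369). ∠ZMC = 90.1° gives MC at 144.80° from the x-axis; with |MC| = 18.6, C = (-9.8136, 12.659). Then |DC| = |C − D| = 15.889.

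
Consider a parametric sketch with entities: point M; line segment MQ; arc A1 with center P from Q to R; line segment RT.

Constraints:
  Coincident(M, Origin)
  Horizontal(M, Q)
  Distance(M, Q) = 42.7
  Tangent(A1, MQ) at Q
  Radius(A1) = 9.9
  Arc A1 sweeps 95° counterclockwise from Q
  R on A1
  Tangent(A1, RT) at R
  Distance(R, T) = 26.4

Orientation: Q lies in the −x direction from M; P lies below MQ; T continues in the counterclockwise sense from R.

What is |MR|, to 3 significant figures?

53.7

The tangent condition forces PQ to be normal to MQ, so P = Q + (0, -9.9) = (-42.7, -9.90). On A1, Q sits at bearing 90° from P; a 95° counterclockwise sweep puts R at bearing 185°, so R = P + 9.9·(cos 185°, sin 185°) = (-52.6, -10.8). Then |MR| = |R − M| = 53.7.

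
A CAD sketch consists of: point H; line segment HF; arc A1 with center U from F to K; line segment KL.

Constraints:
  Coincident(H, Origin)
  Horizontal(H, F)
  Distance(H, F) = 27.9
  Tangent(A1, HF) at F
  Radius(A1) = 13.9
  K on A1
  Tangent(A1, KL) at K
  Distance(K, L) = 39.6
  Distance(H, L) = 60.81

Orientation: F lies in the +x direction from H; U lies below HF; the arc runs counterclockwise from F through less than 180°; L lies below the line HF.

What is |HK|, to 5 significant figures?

22.598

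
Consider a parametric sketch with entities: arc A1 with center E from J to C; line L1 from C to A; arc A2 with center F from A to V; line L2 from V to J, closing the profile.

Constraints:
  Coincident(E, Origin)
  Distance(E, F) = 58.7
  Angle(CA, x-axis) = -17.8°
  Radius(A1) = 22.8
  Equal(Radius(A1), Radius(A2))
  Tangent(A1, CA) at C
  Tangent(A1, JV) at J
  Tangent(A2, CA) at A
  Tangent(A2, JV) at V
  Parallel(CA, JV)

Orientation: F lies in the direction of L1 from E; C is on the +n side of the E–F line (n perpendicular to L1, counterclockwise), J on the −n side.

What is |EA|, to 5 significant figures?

62.972

Tangency of A1 to both parallel lines with radius 22.8 puts C and J at E ± 22.8·n: C = (6.9699, 21.709), J = (-6.9699, -21.709). Equal radii place A and V the same way about F: A = F + 22.8·n = (62.860, 3.7642), V = F − 22.8·n = (48.920, -39.653). Then |EA| = |A − E| = 62.972.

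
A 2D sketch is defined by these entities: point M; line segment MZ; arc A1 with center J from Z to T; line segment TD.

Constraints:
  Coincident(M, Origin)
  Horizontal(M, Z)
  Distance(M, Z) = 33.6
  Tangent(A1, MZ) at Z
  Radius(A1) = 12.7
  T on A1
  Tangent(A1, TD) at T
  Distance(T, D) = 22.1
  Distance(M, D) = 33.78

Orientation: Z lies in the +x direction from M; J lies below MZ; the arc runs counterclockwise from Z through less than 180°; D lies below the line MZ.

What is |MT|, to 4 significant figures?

23.27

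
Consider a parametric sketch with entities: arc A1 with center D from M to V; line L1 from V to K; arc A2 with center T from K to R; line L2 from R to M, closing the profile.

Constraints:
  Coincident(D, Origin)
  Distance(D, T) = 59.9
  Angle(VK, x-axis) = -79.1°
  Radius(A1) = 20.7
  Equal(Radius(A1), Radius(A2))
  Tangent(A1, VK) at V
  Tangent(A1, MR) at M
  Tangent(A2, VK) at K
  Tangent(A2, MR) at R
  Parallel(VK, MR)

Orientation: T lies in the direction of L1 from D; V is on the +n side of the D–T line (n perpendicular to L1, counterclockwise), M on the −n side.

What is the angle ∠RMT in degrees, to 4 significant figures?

19.06°

Tangency of A1 to both parallel lines with radius 20.7 puts V and M at D ± 20.7·n: V = (20.33, 3.914), M = (-20.33, -3.914). Equal radii place K and R the same way about T: K = T + 20.7·n = (31.65, -54.91), R = T − 20.7·n = (-9.000, -62.73). Then cos ∠RMT = MR·MT / (|MR||MT|), giving 19.06°.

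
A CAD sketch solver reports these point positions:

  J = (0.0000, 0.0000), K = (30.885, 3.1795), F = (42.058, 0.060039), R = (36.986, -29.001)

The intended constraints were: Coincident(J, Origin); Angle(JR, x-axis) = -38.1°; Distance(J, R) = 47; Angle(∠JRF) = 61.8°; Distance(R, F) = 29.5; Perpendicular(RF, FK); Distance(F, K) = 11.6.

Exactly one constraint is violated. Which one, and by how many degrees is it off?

Perpendicular(RF, FK) — off by 5.70°.

J = (0.00, 0.00) ✓; JR at -38.10° ✓; |JR| = 47.00 ✓; ∠JRF = 61.80° ✓; |RF| = 29.50 ✓; ∠(RF, FK) = 84.30° ✗; |FK| = 11.60 ✓.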